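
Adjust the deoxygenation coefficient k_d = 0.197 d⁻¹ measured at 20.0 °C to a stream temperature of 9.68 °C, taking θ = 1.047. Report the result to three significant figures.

k_d ≈ 0.123 d⁻¹

k_d(T₂) = k_d(T₁) · θ^(T₂−T₁) = 0.197 × 1.047^(9.68−20.0)
= 0.197 × 1.047^-10.3 = 0.197 × 0.6225 = 0.1226 d⁻¹.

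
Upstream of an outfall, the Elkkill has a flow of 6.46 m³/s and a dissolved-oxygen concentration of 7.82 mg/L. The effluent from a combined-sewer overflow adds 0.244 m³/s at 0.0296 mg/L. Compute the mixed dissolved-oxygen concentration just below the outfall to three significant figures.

7.54 mg/L

Flow-weighted mixing: C = (Q_r C_r + Q_w C_w)/(Q_r + Q_w)
= (6.46×7.82 + 0.244×0.0296)/(6.46 + 0.244) = 50.52/6.704 = 7.536 mg/L.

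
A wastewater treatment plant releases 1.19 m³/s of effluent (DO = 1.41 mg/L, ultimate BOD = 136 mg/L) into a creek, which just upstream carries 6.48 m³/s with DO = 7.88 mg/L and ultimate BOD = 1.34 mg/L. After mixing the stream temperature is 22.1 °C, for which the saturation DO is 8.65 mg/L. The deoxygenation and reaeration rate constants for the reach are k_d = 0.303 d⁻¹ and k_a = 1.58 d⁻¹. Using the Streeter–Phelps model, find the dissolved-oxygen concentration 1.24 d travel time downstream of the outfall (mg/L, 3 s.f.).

Mixed DO = (6.48×7.88 + 1.19×1.41)/(6.48+1.19) = 52.74/7.670 = 6.876 mg/L.
Mixed L₀ = (6.48×1.34 + 1.19×136)/(7.670) = 170.5/7.670 = 22.23 mg/L.
Initial deficit D₀ = C_s − DO₀ = 8.65 − 6.876 = 1.774 mg/L.
D(1.24) = [0.303×22.23/(1.58−0.303)](e^(−0.303×1.24) − e^(−1.58×1.24)) + 1.774 e^(−1.58×1.24)
= 5.275 × (0.6868 − 0.1410) + 1.774 × 0.1410 = 3.129 mg/L.
DO = 8.65 − 3.129 = 5.521 mg/L.

DO ≈ 5.52 mg/L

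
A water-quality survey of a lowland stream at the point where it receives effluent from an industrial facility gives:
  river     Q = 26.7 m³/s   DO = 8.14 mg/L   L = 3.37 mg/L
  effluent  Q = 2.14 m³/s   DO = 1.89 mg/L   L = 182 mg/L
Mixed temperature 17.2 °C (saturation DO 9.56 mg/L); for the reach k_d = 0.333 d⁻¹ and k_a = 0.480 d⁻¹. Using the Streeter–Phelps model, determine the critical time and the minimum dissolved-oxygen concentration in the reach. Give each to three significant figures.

t_c ≈ 2.14 d; minimum DO ≈ 3.90 mg/L

Mixed DO = (26.7×8.14 + 2.14×1.89)/(26.7+2.14) = 221.4/28.84 = 7.676 mg/L.
Mixed L₀ = (26.7×3.37 + 2.14×182)/(28.84) = 479.5/28.84 = 16.62 mg/L.
Initial deficit D₀ = C_s − DO₀ = 9.56 − 7.676 = 1.884 mg/L.
t_c = (1/0.1470) ln[(0.480/0.333)(1 − 1.884×0.1470/(0.333×16.62))] = 6.803 × ln(1.369) = 2.138 d.
D_c = (0.333/0.480) × 16.62 × e^(−0.333×2.138) = 0.6938 × 16.62 × 0.4906 = 5.659 mg/L.
Minimum DO = 9.56 − 5.659 = 3.901 mg/L.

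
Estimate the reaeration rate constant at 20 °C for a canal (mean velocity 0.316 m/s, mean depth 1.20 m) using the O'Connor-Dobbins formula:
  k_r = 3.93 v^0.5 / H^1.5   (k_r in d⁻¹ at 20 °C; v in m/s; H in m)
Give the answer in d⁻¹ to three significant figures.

k_r ≈ 1.68 d⁻¹

k_r = 3.93 × 0.316^0.5 / 1.20^1.5 = 3.93 × 0.5621 / 1.315 = 1.681 d⁻¹.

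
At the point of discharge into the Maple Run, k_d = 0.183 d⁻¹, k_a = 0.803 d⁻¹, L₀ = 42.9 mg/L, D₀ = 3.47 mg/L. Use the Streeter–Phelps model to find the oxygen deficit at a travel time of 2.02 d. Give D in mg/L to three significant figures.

D ≈ 6.93 mg/L

k_d L₀/(k_a−k_d) = 0.183×42.9/(0.803−0.183) = 7.851/0.6200 = 12.66 mg/L.
e^(−k_d t) = e^(−0.183×2.020) = 0.6910; e^(−k_a t) = e^(−0.803×2.020) = 0.1975.
D = 12.66 × (0.6910 − 0.1975) + 3.47 × 0.1975 = 6.249 + 0.6853 = 6.934 mg/L.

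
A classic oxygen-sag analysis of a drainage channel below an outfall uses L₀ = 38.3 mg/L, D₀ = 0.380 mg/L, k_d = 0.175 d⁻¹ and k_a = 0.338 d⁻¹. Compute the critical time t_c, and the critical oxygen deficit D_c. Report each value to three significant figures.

t_c ≈ 3.98 d; D_c ≈ 9.88 mg/L

At the critical point dD/dt = 0, so k_d L₀ e^(−k_d t) = k_a D. Substituting D(t) from the Streeter–Phelps equation and solving for t gives
t_c = ln[(k_a/k_d)(1 − D₀(k_a−k_d)/(k_d L₀))] / (k_a−k_d).
Here k_a−k_d = 0.1630 d⁻¹ and 1 − D₀(k_a−k_d)/(k_d L₀) = 1 − 0.380×0.1630/(0.175×38.3) = 0.9908, so
t_c = ln(1.931 × 0.9908) / 0.1630 = 0.6490 / 0.1630 = 3.981 d.
L(t_c) = L₀ e^(−k_d t_c) = 38.3 × 0.4982 = 19.08 mg/L, and at the critical point k_a D_c = k_d L, so D_c = (0.175/0.338) × 19.08 = 9.879 mg/L.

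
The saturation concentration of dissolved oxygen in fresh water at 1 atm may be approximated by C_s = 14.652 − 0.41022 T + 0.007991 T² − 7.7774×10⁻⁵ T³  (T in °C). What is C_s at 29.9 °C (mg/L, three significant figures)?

C_s ≈ 7.45 mg/L

C_s = 14.652 − 0.41022×29.9 + 0.007991×29.9² − 7.7774×10⁻⁵×29.9³ = 7.451 mg/L.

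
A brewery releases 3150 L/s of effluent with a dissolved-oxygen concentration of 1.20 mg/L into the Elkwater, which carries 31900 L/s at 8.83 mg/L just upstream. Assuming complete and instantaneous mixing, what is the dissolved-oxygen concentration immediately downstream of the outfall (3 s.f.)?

Flow-weighted mixing: C = (Q_r C_r + Q_w C_w)/(Q_r + Q_w)
= (31900×8.83 + 3150×1.20)/(31900 + 3150) = 285500/35050 = 8.144 mg/L.

8.14 mg/L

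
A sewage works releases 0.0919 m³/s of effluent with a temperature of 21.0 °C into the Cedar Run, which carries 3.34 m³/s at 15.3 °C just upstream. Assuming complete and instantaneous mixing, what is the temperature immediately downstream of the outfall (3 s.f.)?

Flow-weighted mixing: C = (Q_r C_r + Q_w C_w)/(Q_r + Q_w)
= (3.34×15.3 + 0.0919×21.0)/(3.34 + 0.0919) = 53.03/3.432 = 15.45 °C.

15.5 °C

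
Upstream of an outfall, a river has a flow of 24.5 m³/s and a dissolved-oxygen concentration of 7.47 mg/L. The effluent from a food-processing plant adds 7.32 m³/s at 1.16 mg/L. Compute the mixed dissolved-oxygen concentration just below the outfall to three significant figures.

Flow-weighted mixing: C = (Q_r C_r + Q_w C_w)/(Q_r + Q_w)
= (24.5×7.47 + 7.32×1.16)/(24.5 + 7.32) = 191.5/31.82 = 6.018 mg/L.

6.02 mg/L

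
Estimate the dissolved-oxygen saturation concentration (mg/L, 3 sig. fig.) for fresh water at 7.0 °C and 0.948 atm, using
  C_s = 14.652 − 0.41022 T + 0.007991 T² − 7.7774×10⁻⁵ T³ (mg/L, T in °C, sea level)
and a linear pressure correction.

C_s ≈ 11.5 mg/L

At sea level: C_s = 14.652 − 0.41022×7.0 + 0.007991×7.0² − 7.7774×10⁻⁵×7.0³ = 12.15 mg/L.
Pressure correction: C_s' = 12.15 × 0.948 = 11.51 mg/L.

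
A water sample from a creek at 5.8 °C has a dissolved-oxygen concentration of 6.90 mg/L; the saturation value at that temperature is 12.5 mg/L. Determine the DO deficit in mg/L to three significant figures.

D = C_s − C = 12.5 − 6.90 = 5.60 mg/L.

D ≈ 5.60 mg/L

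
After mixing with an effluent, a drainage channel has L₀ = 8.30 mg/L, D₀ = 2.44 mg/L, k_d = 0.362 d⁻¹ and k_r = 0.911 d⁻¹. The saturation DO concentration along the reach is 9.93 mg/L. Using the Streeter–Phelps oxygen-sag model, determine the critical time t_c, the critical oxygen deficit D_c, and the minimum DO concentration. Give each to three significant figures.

t_c = [1/(k_r−k_d)] ln[(k_r/k_d)(1 − D₀(k_r−k_d)/(k_d L₀))]
= [1/(0.911−0.362)] ln[(0.911/0.362)(1 − 2.44×0.5490/(0.362×8.30))]
= (1/0.5490) ln[2.517 × 0.5542] = 1.821 × ln(1.395) = 1.821 × 0.3326 = 0.6058 d.
D_c = (k_d/k_r) L₀ e^(−k_d t_c) = (0.362/0.911) × 8.30 × e^(−0.362×0.6058) = 0.3974 × 8.30 × 0.8031 = 2.649 mg/L.
Minimum DO = C_s − D_c = 9.93 − 2.649 = 7.281 mg/L.

t_c ≈ 0.606 d; D_c ≈ 2.65 mg/L; min DO ≈ 7.28 mg/L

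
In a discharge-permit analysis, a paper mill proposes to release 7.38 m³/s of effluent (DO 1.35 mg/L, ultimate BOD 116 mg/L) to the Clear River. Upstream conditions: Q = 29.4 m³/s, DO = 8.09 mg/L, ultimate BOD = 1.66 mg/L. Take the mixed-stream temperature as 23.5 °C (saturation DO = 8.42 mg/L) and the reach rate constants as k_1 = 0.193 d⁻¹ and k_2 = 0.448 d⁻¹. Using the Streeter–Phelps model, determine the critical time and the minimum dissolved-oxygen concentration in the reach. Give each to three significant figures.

Mixed DO = (29.4×8.09 + 7.38×1.35)/(29.4+7.38) = 247.8/36.78 = 6.738 mg/L.
Mixed L₀ = (29.4×1.66 + 7.38×116)/(36.78) = 904.9/36.78 = 24.60 mg/L.
Initial deficit D₀ = C_s − DO₀ = 8.42 − 6.738 = 1.682 mg/L.
t_c = (1/0.2550) ln[(0.448/0.193)(1 − 1.682×0.2550/(0.193×24.60))] = 3.922 × ln(2.112) = 2.931 d.
D_c = (0.193/0.448) × 24.60 × e^(−0.193×2.931) = 0.4308 × 24.60 × 0.5680 = 6.020 mg/L.
Minimum DO = 8.42 − 6.020 = 2.400 mg/L.

t_c ≈ 2.93 d; minimum DO ≈ 2.40 mg/L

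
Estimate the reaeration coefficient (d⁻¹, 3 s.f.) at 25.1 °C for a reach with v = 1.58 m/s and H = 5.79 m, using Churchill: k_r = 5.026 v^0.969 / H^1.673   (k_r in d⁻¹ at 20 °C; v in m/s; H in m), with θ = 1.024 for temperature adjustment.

k_r ≈ 0.468 d⁻¹

k_r(20) = 5.026 × 1.58^0.969 / 5.79^1.673 = 5.026 × 1.558 / 18.88 = 0.4147 d⁻¹.
k_r(25.1) = 0.4147 × 1.024^(25.1−20) = 0.4147 × 1.129 = 0.4680 d⁻¹.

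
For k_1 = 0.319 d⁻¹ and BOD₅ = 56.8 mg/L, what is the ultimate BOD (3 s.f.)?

BOD₅ = L₀(1 − e^(−5k_1)) ⇒ L₀ = BOD₅ / (1 − e^(−5×0.319))
= 56.8 / (1 − 0.2029) = 56.8 / 0.7971 = 71.26 mg/L.

L₀ ≈ 71.3 mg/L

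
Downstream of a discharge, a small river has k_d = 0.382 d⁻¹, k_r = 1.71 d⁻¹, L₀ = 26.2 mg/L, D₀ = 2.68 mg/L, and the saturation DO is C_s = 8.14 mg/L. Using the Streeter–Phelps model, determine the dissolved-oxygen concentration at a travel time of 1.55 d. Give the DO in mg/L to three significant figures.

k_d L₀/(k_r−k_d) = 0.382×26.2/(1.71−0.382) = 10.01/1.328 = 7.536 mg/L.
e^(−k_d t) = e^(−0.382×1.550) = 0.5532; e^(−k_r t) = e^(−1.71×1.550) = 0.07062.
D = 7.536 × (0.5532 − 0.07062) + 2.68 × 0.07062 = 3.637 + 0.1893 = 3.826 mg/L.
DO = C_s − D = 8.14 − 3.826 = 4.314 mg/L.

DO ≈ 4.31 mg/L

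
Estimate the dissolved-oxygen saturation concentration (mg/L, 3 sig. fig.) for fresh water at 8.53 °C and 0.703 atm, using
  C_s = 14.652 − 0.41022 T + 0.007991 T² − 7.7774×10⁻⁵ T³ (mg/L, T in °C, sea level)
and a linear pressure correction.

C_s ≈ 8.22 mg/L

At sea level: C_s = 14.652 − 0.41022×8.53 + 0.007991×8.53² − 7.7774×10⁻⁵×8.53³ = 11.69 mg/L.
Pressure correction: C_s' = 11.69 × 0.703 = 8.215 mg/L.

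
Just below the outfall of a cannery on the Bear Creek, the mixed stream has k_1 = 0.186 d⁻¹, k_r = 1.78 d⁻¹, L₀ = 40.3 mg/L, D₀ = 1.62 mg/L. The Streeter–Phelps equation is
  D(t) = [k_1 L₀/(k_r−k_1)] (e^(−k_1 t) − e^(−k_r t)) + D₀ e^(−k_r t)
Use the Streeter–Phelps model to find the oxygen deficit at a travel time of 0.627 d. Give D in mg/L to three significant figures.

k_1 L₀/(k_r−k_1) = 0.186×40.3/(1.78−0.186) = 7.496/1.594 = 4.703 mg/L.
e^(−k_1 t) = e^(−0.186×0.6270) = 0.8899; e^(−k_r t) = e^(−1.78×0.6270) = 0.3276.
D = 4.703 × (0.8899 − 0.3276) + 1.62 × 0.3276 = 2.644 + 0.5307 = 3.175 mg/L.

D ≈ 3.18 mg/L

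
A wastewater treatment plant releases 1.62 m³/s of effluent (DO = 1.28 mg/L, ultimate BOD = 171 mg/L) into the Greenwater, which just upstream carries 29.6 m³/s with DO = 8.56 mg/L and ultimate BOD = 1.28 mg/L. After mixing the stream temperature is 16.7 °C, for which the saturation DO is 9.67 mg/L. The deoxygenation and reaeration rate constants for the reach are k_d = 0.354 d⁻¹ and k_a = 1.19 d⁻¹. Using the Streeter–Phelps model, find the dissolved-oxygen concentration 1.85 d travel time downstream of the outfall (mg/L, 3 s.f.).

DO ≈ 7.76 mg/L

Mixed DO = (29.6×8.56 + 1.62×1.28)/(29.6+1.62) = 255.4/31.22 = 8.182 mg/L.
Mixed L₀ = (29.6×1.28 + 1.62×171)/(31.22) = 314.9/31.22 = 10.09 mg/L.
Initial deficit D₀ = C_s − DO₀ = 9.67 − 8.182 = 1.488 mg/L.
D(1.85) = [0.354×10.09/(1.19−0.354)](e^(−0.354×1.85) − e^(−1.19×1.85)) + 1.488 e^(−1.19×1.85)
= 4.271 × (0.5195 − 0.1106) + 1.488 × 0.1106 = 1.911 mg/L.
DO = 9.67 − 1.911 = 7.759 mg/L.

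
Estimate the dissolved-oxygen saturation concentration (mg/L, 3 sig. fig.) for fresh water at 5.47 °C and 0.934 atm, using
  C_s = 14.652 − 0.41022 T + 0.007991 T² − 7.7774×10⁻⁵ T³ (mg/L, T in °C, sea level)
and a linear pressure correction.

At sea level: C_s = 14.652 − 0.41022×5.47 + 0.007991×5.47² − 7.7774×10⁻⁵×5.47³ = 12.63 mg/L.
Pressure correction: C_s' = 12.63 × 0.934 = 11.80 mg/L.

C_s ≈ 11.8 mg/L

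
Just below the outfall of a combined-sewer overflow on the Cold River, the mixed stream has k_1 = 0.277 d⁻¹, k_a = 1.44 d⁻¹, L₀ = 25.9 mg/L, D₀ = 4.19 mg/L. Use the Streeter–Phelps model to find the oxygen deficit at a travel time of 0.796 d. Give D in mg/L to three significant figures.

D ≈ 4.32 mg/L

k_1 L₀/(k_a−k_1) = 0.277×25.9/(1.44−0.277) = 7.174/1.163 = 6.169 mg/L.
e^(−k_1 t) = e^(−0.277×0.7960) = 0.8021; e^(−k_a t) = e^(−1.44×0.7960) = 0.3178.
D = 6.169 × (0.8021 − 0.3178) + 4.19 × 0.3178 = 2.988 + 1.332 = 4.319 mg/L.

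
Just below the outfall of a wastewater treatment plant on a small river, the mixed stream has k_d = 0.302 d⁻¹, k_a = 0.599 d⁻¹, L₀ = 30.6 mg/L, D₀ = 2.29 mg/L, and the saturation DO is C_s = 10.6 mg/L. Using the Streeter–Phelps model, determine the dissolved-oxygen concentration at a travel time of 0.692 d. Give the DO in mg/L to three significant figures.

DO ≈ 4.40 mg/L

k_d L₀/(k_a−k_d) = 0.302×30.6/(0.599−0.302) = 9.241/0.2970 = 31.12 mg/L.
e^(−k_d t) = e^(−0.302×0.6920) = 0.8114; e^(−k_a t) = e^(−0.599×0.6920) = 0.6607.
D = 31.12 × (0.8114 − 0.6607) + 2.29 × 0.6607 = 4.690 + 1.513 = 6.203 mg/L.
DO = C_s − D = 10.6 − 6.203 = 4.397 mg/L.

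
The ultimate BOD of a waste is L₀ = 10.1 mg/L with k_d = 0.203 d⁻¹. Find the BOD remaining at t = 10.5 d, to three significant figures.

L_t = L₀ e^(−k_d t) = 10.1 × e^(−0.203×10.5) = 10.1 × 0.1187 = 1.198 mg/L.

L ≈ 1.20 mg/L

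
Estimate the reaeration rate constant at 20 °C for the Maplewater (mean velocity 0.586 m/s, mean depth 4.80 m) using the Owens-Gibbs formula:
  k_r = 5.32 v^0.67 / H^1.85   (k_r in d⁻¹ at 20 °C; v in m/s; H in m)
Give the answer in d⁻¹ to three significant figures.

k_r ≈ 0.204 d⁻¹

k_r = 5.32 × 0.586^0.67 / 4.80^1.85 = 5.32 × 0.6990 / 18.21 = 0.2042 d⁻¹.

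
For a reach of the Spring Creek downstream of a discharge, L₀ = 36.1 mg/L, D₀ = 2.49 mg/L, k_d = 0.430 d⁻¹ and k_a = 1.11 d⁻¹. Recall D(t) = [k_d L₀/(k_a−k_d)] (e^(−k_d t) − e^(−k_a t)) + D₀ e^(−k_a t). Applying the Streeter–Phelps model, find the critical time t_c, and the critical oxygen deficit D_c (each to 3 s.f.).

t_c ≈ 1.22 d; D_c ≈ 8.26 mg/L

t_c = [1/(k_a−k_d)] ln[(k_a/k_d)(1 − D₀(k_a−k_d)/(k_d L₀))]
= [1/(1.11−0.430)] ln[(1.11/0.430)(1 − 2.49×0.6800/(0.430×36.1))]
= (1/0.6800) ln[2.581 × 0.8909] = 1.471 × ln(2.300) = 1.471 × 0.8328 = 1.225 d.
L(t_c) = L₀ e^(−k_d t_c) = 36.1 × 0.5906 = 21.32 mg/L, and at the critical point k_a D_c = k_d L, so D_c = (0.430/1.11) × 21.32 = 8.259 mg/L.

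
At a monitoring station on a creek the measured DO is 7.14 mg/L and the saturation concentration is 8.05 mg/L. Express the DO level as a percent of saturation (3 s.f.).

88.7 % saturation

% saturation = C/C_s × 100 = 7.14/8.05 × 100 = 88.7 %.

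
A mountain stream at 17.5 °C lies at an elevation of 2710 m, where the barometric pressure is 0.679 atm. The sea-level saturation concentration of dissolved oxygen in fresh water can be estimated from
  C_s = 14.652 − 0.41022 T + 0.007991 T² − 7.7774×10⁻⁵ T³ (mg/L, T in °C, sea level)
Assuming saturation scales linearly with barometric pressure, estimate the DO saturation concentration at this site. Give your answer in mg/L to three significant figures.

At sea level: C_s = 14.652 − 0.41022×17.5 + 0.007991×17.5² − 7.7774×10⁻⁵×17.5³ = 9.504 mg/L.
Pressure correction: C_s' = 9.504 × 0.679 = 6.453 mg/L.

C_s ≈ 6.45 mg/L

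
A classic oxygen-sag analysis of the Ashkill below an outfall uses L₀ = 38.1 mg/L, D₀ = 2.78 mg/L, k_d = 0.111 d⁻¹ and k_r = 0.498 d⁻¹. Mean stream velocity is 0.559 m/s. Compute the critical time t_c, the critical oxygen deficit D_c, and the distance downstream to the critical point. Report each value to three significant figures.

t_c ≈ 3.12 d; D_c ≈ 6.01 mg/L; x_c ≈ 151 km

With k_r/k_d = 4.486 and 1 − D₀(k_r−k_d)/(k_d L₀) = 0.7456,
t_c = ln(4.486 × 0.7456) / (0.498 − 0.111) = ln(3.345) / 0.3870 = 1.208/0.3870 = 3.120 d.
D_c = (k_d/k_r) L₀ e^(−k_d t_c) = (0.111/0.498) × 38.1 × e^(−0.111×3.120) = 0.2229 × 38.1 × 0.7073 = 6.006 mg/L.
x_c = v t_c = 0.559 m/s × 3.120 d × 86400 s/d = 150700 m ≈ 151 km.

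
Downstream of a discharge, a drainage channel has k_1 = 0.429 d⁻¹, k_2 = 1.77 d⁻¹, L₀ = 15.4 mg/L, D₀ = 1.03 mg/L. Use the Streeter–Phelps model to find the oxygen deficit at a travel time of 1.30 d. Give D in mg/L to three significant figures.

D ≈ 2.43 mg/L

k_1 L₀/(k_2−k_1) = 0.429×15.4/(1.77−0.429) = 6.607/1.341 = 4.927 mg/L.
e^(−k_1 t) = e^(−0.429×1.300) = 0.5725; e^(−k_2 t) = e^(−1.77×1.300) = 0.1002.
D = 4.927 × (0.5725 − 0.1002) + 1.03 × 0.1002 = 2.327 + 0.1032 = 2.430 mg/L.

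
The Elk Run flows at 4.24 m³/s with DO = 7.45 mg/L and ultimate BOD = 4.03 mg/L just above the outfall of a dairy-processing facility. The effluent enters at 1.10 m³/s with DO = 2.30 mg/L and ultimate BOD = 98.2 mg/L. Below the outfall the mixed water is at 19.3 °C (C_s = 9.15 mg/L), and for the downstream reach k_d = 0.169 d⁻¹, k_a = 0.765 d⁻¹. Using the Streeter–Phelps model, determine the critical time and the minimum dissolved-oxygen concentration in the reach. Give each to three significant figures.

t_c ≈ 1.63 d; minimum DO ≈ 5.22 mg/L

Mixed DO = (4.24×7.45 + 1.10×2.30)/(4.24+1.10) = 34.12/5.340 = 6.389 mg/L.
Mixed L₀ = (4.24×4.03 + 1.10×98.2)/(5.340) = 125.1/5.340 = 23.43 mg/L.
Initial deficit D₀ = C_s − DO₀ = 9.15 − 6.389 = 2.761 mg/L.
t_c = (1/0.5960) ln[(0.765/0.169)(1 − 2.761×0.5960/(0.169×23.43))] = 1.678 × ln(2.645) = 1.632 d.
D_c = (0.169/0.765) × 23.43 × e^(−0.169×1.632) = 0.2209 × 23.43 × 0.7589 = 3.928 mg/L.
Minimum DO = 9.15 − 3.928 = 5.222 mg/L.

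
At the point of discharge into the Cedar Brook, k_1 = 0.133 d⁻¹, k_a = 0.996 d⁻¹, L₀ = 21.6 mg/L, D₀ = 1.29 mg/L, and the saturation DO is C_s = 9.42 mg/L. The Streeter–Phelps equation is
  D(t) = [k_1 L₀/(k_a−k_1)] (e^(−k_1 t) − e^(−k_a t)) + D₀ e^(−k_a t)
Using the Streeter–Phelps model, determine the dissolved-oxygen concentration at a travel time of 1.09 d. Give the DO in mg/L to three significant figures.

k_1 L₀/(k_a−k_1) = 0.133×21.6/(0.996−0.133) = 2.873/0.8630 = 3.329 mg/L.
e^(−k_1 t) = e^(−0.133×1.090) = 0.8650; e^(−k_a t) = e^(−0.996×1.090) = 0.3377.
D = 3.329 × (0.8650 − 0.3377) + 1.29 × 0.3377 = 1.756 + 0.4356 = 2.191 mg/L.
DO = C_s − D = 9.42 − 2.191 = 7.229 mg/L.

DO ≈ 7.23 mg/L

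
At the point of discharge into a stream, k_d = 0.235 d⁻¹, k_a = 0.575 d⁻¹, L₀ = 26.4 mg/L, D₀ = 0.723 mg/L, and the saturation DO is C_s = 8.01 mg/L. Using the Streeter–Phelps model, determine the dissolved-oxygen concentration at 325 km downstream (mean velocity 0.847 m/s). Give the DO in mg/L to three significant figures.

DO ≈ 2.95 mg/L

Travel time t = x/v = 325 km / (0.847 m/s) = 325000 m / 0.847 m/s = 383700 s = 4.441 d.
k_d L₀/(k_a−k_d) = 0.235×26.4/(0.575−0.235) = 6.204/0.3400 = 18.25 mg/L.
e^(−k_d t) = e^(−0.235×4.441) = 0.3522; e^(−k_a t) = e^(−0.575×4.441) = 0.07780.
D = 18.25 × (0.3522 − 0.07780) + 0.723 × 0.07780 = 5.006 + 0.05625 = 5.063 mg/L.
DO = C_s − D = 8.01 − 5.063 = 2.947 mg/L.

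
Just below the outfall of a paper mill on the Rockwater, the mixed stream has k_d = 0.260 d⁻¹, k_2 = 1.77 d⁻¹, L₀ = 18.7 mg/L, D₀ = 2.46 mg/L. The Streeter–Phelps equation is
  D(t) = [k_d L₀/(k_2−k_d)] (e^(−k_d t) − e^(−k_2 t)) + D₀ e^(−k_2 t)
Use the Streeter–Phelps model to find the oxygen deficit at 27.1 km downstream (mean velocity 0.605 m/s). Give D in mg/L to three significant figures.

Travel time t = x/v = 27.1 km / (0.605 m/s) = 27100 m / 0.605 m/s = 44790 s = 0.5184 d.
k_d L₀/(k_2−k_d) = 0.260×18.7/(1.77−0.260) = 4.862/1.510 = 3.220 mg/L.
e^(−k_d t) = e^(−0.260×0.5184) = 0.8739; e^(−k_2 t) = e^(−1.77×0.5184) = 0.3995.
D = 3.220 × (0.8739 − 0.3995) + 2.46 × 0.3995 = 1.528 + 0.9827 = 2.510 mg/L.

D ≈ 2.51 mg/L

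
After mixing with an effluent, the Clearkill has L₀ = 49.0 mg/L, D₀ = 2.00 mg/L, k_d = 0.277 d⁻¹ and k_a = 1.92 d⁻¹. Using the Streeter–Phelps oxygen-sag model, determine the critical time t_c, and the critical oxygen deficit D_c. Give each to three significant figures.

t_c ≈ 1.01 d; D_c ≈ 5.34 mg/L

With k_a/k_d = 6.931 and 1 − D₀(k_a−k_d)/(k_d L₀) = 0.7579,
t_c = ln(6.931 × 0.7579) / (1.92 − 0.277) = ln(5.253) / 1.643 = 1.659/1.643 = 1.010 d.
D_c = (k_d/k_a) L₀ e^(−k_d t_c) = (0.277/1.92) × 49.0 × e^(−0.277×1.010) = 0.1443 × 49.0 × 0.7560 = 5.345 mg/L.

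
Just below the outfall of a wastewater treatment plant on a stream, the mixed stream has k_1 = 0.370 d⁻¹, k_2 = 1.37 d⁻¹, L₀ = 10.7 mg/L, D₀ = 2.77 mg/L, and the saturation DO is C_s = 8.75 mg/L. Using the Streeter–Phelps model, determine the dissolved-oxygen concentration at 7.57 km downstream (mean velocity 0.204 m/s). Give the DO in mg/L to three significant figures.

DO ≈ 6.03 mg/L

Travel time t = x/v = 7.57 km / (0.204 m/s) = 7570 m / 0.204 m/s = 37110 s = 0.4295 d.
k_1 L₀/(k_2−k_1) = 0.370×10.7/(1.37−0.370) = 3.959/1.000 = 3.959 mg/L.
e^(−k_1 t) = e^(−0.370×0.4295) = 0.8531; e^(−k_2 t) = e^(−1.37×0.4295) = 0.5552.
D = 3.959 × (0.8531 − 0.5552) + 2.77 × 0.5552 = 1.179 + 1.538 = 2.717 mg/L.
DO = C_s − D = 8.75 − 2.717 = 6.033 mg/L.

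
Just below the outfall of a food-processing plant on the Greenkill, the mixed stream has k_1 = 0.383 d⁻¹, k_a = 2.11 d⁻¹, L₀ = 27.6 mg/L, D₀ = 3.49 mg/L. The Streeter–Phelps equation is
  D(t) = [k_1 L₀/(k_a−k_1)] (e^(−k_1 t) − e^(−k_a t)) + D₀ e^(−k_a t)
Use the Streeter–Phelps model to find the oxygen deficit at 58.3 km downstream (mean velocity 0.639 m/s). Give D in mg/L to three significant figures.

Travel time t = x/v = 58.3 km / (0.639 m/s) = 58300 m / 0.639 m/s = 91240 s = 1.056 d.
k_1 L₀/(k_a−k_1) = 0.383×27.6/(2.11−0.383) = 10.57/1.727 = 6.121 mg/L.
e^(−k_1 t) = e^(−0.383×1.056) = 0.6674; e^(−k_a t) = e^(−2.11×1.056) = 0.1077.
D = 6.121 × (0.6674 − 0.1077) + 3.49 × 0.1077 = 3.425 + 0.3760 = 3.801 mg/L.

D ≈ 3.80 mg/L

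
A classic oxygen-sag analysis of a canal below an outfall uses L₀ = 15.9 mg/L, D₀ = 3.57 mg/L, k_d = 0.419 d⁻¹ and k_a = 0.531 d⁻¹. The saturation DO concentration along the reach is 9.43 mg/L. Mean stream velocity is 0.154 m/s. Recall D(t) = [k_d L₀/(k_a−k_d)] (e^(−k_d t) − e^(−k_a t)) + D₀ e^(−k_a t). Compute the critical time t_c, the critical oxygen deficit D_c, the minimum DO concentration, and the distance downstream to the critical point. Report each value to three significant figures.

With k_a/k_d = 1.267 and 1 − D₀(k_a−k_d)/(k_d L₀) = 0.9400,
t_c = ln(1.267 × 0.9400) / (0.531 − 0.419) = ln(1.191) / 0.1120 = 0.1750/0.1120 = 1.562 d.
D_c = (k_d/k_a) L₀ e^(−k_d t_c) = (0.419/0.531) × 15.9 × e^(−0.419×1.562) = 0.7891 × 15.9 × 0.5196 = 6.519 mg/L.
Minimum DO = C_s − D_c = 9.43 − 6.519 = 2.911 mg/L.
x_c = v t_c = 0.154 m/s × 1.562 d × 86400 s/d = 20790 m ≈ 20.8 km.

t_c ≈ 1.56 d; D_c ≈ 6.52 mg/L; min DO ≈ 2.91 mg/L; x_c ≈ 20.8 km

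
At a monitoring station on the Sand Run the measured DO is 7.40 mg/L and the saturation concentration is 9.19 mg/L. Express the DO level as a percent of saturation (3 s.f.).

80.5 % saturation

% saturation = C/C_s × 100 = 7.40/9.19 × 100 = 80.5 %.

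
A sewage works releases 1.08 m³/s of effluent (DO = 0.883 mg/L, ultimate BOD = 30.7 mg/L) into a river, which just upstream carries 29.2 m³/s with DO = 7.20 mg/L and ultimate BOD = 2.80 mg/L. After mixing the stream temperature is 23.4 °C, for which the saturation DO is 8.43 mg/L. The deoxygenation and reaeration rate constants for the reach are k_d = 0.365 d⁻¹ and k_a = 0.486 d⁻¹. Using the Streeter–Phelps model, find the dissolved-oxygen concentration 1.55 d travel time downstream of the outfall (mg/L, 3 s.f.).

DO ≈ 6.63 mg/L

Mixed DO = (29.2×7.20 + 1.08×0.883)/(29.2+1.08) = 211.2/30.28 = 6.975 mg/L.
Mixed L₀ = (29.2×2.80 + 1.08×30.7)/(30.28) = 114.9/30.28 = 3.795 mg/L.
Initial deficit D₀ = C_s − DO₀ = 8.43 − 6.975 = 1.455 mg/L.
D(1.55) = [0.365×3.795/(0.486−0.365)](e^(−0.365×1.55) − e^(−0.486×1.55)) + 1.455 e^(−0.486×1.55)
= 11.45 × (0.5679 − 0.4708) + 1.455 × 0.4708 = 1.797 mg/L.
DO = 8.43 − 1.797 = 6.633 mg/L.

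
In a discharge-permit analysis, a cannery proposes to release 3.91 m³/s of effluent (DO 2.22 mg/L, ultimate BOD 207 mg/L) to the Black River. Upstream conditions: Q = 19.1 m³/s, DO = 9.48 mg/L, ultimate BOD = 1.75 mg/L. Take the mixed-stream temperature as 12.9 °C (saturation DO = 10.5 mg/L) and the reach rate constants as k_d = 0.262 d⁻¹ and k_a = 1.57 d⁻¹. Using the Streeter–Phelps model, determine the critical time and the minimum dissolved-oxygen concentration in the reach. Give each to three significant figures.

Mixed DO = (19.1×9.48 + 3.91×2.22)/(19.1+3.91) = 189.7/23.01 = 8.246 mg/L.
Mixed L₀ = (19.1×1.75 + 3.91×207)/(23.01) = 842.8/23.01 = 36.63 mg/L.
Initial deficit D₀ = C_s − DO₀ = 10.5 − 8.246 = 2.254 mg/L.
t_c = (1/1.308) ln[(1.57/0.262)(1 − 2.254×1.308/(0.262×36.63))] = 0.7645 × ln(4.152) = 1.088 d.
D_c = (0.262/1.57) × 36.63 × e^(−0.262×1.088) = 0.1669 × 36.63 × 0.7519 = 4.596 mg/L.
Minimum DO = 10.5 − 4.596 = 5.904 mg/L.

t_c ≈ 1.09 d; minimum DO ≈ 5.90 mg/L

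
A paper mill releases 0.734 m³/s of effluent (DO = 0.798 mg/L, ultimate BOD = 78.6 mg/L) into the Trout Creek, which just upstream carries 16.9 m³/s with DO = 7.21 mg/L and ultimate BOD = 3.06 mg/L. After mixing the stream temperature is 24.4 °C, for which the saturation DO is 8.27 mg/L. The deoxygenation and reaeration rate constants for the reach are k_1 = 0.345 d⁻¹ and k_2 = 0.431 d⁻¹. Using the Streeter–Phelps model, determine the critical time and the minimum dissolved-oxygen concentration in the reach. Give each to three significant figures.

Mixed DO = (16.9×7.21 + 0.734×0.798)/(16.9+0.734) = 122.4/17.63 = 6.943 mg/L.
Mixed L₀ = (16.9×3.06 + 0.734×78.6)/(17.63) = 109.4/17.63 = 6.204 mg/L.
Initial deficit D₀ = C_s − DO₀ = 8.27 − 6.943 = 1.327 mg/L.
t_c = (1/0.08600) ln[(0.431/0.345)(1 − 1.327×0.08600/(0.345×6.204))] = 11.63 × ln(1.183) = 1.951 d.
D_c = (0.345/0.431) × 6.204 × e^(−0.345×1.951) = 0.8005 × 6.204 × 0.5101 = 2.534 mg/L.
Minimum DO = 8.27 − 2.534 = 5.736 mg/L.

t_c ≈ 1.95 d; minimum DO ≈ 5.74 mg/L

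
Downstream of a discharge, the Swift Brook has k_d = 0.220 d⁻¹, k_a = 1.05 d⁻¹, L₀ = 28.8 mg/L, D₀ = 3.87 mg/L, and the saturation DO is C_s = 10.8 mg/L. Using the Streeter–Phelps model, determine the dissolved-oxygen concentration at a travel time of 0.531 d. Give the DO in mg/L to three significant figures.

k_d L₀/(k_a−k_d) = 0.220×28.8/(1.05−0.220) = 6.336/0.8300 = 7.634 mg/L.
e^(−k_d t) = e^(−0.220×0.5310) = 0.8897; e^(−k_a t) = e^(−1.05×0.5310) = 0.5726.
D = 7.634 × (0.8897 − 0.5726) + 3.87 × 0.5726 = 2.421 + 2.216 = 4.637 mg/L.
DO = C_s − D = 10.8 − 4.637 = 6.163 mg/L.

DO ≈ 6.16 mg/L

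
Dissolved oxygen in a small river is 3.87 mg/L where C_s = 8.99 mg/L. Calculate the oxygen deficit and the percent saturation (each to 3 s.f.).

D ≈ 5.12 mg/L; 43.0 % saturation

D = C_s − C = 8.99 − 3.87 = 5.12 mg/L.
% saturation = 3.87/8.99 × 100 = 43.0 %.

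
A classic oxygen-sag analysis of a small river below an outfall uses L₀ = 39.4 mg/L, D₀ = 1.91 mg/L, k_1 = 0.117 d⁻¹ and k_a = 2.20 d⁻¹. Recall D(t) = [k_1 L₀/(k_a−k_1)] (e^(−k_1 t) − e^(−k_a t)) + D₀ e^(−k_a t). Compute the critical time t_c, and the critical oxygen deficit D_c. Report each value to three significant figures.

t_c = [1/(k_a−k_1)] ln[(k_a/k_1)(1 − D₀(k_a−k_1)/(k_1 L₀))]
= [1/(2.20−0.117)] ln[(2.20/0.117)(1 − 1.91×2.083/(0.117×39.4))]
= (1/2.083) ln[18.80 × 0.1369] = 0.4801 × ln(2.575) = 0.4801 × 0.9458 = 0.4541 d.
D_c = (k_1/k_a) L₀ e^(−k_1 t_c) = (0.117/2.20) × 39.4 × e^(−0.117×0.4541) = 0.05318 × 39.4 × 0.9483 = 1.987 mg/L.

t_c ≈ 0.454 d; D_c ≈ 1.99 mg/L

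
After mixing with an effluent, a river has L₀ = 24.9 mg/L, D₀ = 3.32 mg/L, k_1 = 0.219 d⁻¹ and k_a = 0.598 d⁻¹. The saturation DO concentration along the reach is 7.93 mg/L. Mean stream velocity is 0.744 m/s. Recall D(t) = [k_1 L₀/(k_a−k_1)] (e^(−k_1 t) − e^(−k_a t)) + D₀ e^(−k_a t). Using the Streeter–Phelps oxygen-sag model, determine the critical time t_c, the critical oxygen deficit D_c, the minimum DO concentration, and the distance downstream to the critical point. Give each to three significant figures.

t_c = [1/(k_a−k_1)] ln[(k_a/k_1)(1 − D₀(k_a−k_1)/(k_1 L₀))]
= [1/(0.598−0.219)] ln[(0.598/0.219)(1 − 3.32×0.3790/(0.219×24.9))]
= (1/0.3790) ln[2.731 × 0.7693] = 2.639 × ln(2.101) = 2.639 × 0.7422 = 1.958 d.
L(t_c) = L₀ e^(−k_1 t_c) = 24.9 × 0.6513 = 16.22 mg/L, and at the critical point k_a D_c = k_1 L, so D_c = (0.219/0.598) × 16.22 = 5.939 mg/L.
Minimum DO = C_s − D_c = 7.93 − 5.939 = 1.991 mg/L.
x_c = v t_c = 0.744 m/s × 1.958 d × 86400 s/d = 125900 m ≈ 126 km.

t_c ≈ 1.96 d; D_c ≈ 5.94 mg/L; min DO ≈ 1.99 mg/L; x_c ≈ 126 km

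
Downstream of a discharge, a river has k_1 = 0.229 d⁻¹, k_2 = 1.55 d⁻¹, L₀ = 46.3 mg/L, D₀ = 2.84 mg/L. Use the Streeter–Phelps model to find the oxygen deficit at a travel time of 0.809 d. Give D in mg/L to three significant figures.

D ≈ 5.19 mg/L

k_1 L₀/(k_2−k_1) = 0.229×46.3/(1.55−0.229) = 10.60/1.321 = 8.026 mg/L.
e^(−k_1 t) = e^(−0.229×0.8090) = 0.8309; e^(−k_2 t) = e^(−1.55×0.8090) = 0.2854.
D = 8.026 × (0.8309 − 0.2854) + 2.84 × 0.2854 = 4.378 + 0.8105 = 5.189 mg/L.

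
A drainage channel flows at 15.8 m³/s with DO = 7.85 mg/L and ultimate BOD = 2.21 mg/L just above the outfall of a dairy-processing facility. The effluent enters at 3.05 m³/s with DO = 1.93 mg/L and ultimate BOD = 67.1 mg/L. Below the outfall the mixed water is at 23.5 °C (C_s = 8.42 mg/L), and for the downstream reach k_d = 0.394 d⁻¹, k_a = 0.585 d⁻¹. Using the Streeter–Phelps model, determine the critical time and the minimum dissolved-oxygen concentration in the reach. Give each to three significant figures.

Mixed DO = (15.8×7.85 + 3.05×1.93)/(15.8+3.05) = 129.9/18.85 = 6.892 mg/L.
Mixed L₀ = (15.8×2.21 + 3.05×67.1)/(18.85) = 239.6/18.85 = 12.71 mg/L.
Initial deficit D₀ = C_s − DO₀ = 8.42 − 6.892 = 1.528 mg/L.
t_c = (1/0.1910) ln[(0.585/0.394)(1 − 1.528×0.1910/(0.394×12.71))] = 5.236 × ln(1.398) = 1.755 d.
D_c = (0.394/0.585) × 12.71 × e^(−0.394×1.755) = 0.6735 × 12.71 × 0.5008 = 4.287 mg/L.
Minimum DO = 8.42 − 4.287 = 4.133 mg/L.

t_c ≈ 1.76 d; minimum DO ≈ 4.13 mg/L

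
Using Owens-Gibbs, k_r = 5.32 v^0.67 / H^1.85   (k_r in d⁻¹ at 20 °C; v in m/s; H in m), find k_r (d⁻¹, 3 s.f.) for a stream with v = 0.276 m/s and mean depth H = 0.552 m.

k_r ≈ 6.74 d⁻¹

k_r = 5.32 × 0.276^0.67 / 0.552^1.85 = 5.32 × 0.4221 / 0.3331 = 6.741 d⁻¹.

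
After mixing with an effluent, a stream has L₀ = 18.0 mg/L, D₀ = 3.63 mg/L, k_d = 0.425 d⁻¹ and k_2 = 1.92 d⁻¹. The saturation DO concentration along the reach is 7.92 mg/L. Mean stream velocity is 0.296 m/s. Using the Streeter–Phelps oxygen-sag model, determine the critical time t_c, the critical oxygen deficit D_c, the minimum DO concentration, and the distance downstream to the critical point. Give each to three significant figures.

t_c ≈ 0.182 d; D_c ≈ 3.69 mg/L; min DO ≈ 4.23 mg/L; x_c ≈ 4.66 km

t_c = [1/(k_2−k_d)] ln[(k_2/k_d)(1 − D₀(k_2−k_d)/(k_d L₀))]
= [1/(1.92−0.425)] ln[(1.92/0.425)(1 − 3.63×1.495/(0.425×18.0))]
= (1/1.495) ln[4.518 × 0.2906] = 0.6689 × ln(1.313) = 0.6689 × 0.2722 = 0.1821 d.
D_c = (k_d/k_2) L₀ e^(−k_d t_c) = (0.425/1.92) × 18.0 × e^(−0.425×0.1821) = 0.2214 × 18.0 × 0.9255 = 3.688 mg/L.
Minimum DO = C_s − D_c = 7.92 − 3.688 = 4.232 mg/L.
x_c = v t_c = 0.296 m/s × 0.1821 d × 86400 s/d = 4657 m ≈ 4.66 km.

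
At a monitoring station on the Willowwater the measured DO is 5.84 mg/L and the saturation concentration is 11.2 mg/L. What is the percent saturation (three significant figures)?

52.1 % saturation

% saturation = C/C_s × 100 = 5.84/11.2 × 100 = 52.1 %.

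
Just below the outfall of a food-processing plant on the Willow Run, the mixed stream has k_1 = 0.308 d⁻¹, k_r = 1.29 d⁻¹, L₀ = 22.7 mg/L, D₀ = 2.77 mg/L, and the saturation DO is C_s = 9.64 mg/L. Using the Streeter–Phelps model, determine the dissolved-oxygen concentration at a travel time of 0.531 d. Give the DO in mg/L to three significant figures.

DO ≈ 5.79 mg/L

k_1 L₀/(k_r−k_1) = 0.308×22.7/(1.29−0.308) = 6.992/0.9820 = 7.120 mg/L.
e^(−k_1 t) = e^(−0.308×0.5310) = 0.8491; e^(−k_r t) = e^(−1.29×0.5310) = 0.5041.
D = 7.120 × (0.8491 − 0.5041) + 2.77 × 0.5041 = 2.457 + 1.396 = 3.853 mg/L.
DO = C_s − D = 9.64 − 3.853 = 5.787 mg/L.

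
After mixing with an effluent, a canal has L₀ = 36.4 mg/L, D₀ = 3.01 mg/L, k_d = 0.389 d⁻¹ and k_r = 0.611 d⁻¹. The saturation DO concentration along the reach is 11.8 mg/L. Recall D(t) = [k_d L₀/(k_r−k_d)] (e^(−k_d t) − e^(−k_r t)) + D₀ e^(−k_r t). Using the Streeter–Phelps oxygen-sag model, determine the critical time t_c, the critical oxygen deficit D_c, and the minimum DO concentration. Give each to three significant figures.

t_c ≈ 1.82 d; D_c ≈ 11.4 mg/L; min DO ≈ 0.366 mg/L

t_c = [1/(k_r−k_d)] ln[(k_r/k_d)(1 − D₀(k_r−k_d)/(k_d L₀))]
= [1/(0.611−0.389)] ln[(0.611/0.389)(1 − 3.01×0.2220/(0.389×36.4))]
= (1/0.2220) ln[1.571 × 0.9528] = 4.505 × ln(1.497) = 4.505 × 0.4032 = 1.816 d.
L(t_c) = L₀ e^(−k_d t_c) = 36.4 × 0.4934 = 17.96 mg/L, and at the critical point k_r D_c = k_d L, so D_c = (0.389/0.611) × 17.96 = 11.43 mg/L.
Minimum DO = C_s − D_c = 11.8 − 11.43 = 0.3661 mg/L.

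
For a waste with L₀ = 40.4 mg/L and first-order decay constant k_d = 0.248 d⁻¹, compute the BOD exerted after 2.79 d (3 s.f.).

y_t = L₀(1 − e^(−k_d t)) = 40.4 × (1 − e^(−0.248×2.79))
= 40.4 × (1 − 0.5006) = 40.4 × 0.4994 = 20.18 mg/L.

y ≈ 20.2 mg/L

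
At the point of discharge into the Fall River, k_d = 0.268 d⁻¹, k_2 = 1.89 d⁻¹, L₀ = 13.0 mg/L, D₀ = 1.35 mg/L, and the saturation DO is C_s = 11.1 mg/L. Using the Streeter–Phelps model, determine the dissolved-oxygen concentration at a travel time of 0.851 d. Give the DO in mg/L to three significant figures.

DO ≈ 9.55 mg/L

k_d L₀/(k_2−k_d) = 0.268×13.0/(1.89−0.268) = 3.484/1.622 = 2.148 mg/L.
e^(−k_d t) = e^(−0.268×0.8510) = 0.7961; e^(−k_2 t) = e^(−1.89×0.8510) = 0.2002.
D = 2.148 × (0.7961 − 0.2002) + 1.35 × 0.2002 = 1.280 + 0.2703 = 1.550 mg/L.
DO = C_s − D = 11.1 − 1.550 = 9.550 mg/L.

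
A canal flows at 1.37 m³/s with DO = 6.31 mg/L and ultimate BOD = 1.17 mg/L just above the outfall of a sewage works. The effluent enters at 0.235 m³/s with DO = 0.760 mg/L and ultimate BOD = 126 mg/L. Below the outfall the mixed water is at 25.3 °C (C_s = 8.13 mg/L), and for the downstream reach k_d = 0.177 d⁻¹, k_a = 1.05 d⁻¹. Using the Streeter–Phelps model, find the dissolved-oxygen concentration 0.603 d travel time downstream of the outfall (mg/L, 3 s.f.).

Mixed DO = (1.37×6.31 + 0.235×0.760)/(1.37+0.235) = 8.823/1.605 = 5.497 mg/L.
Mixed L₀ = (1.37×1.17 + 0.235×126)/(1.605) = 31.21/1.605 = 19.45 mg/L.
Initial deficit D₀ = C_s − DO₀ = 8.13 − 5.497 = 2.633 mg/L.
D(0.603) = [0.177×19.45/(1.05−0.177)](e^(−0.177×0.603) − e^(−1.05×0.603)) + 2.633 e^(−1.05×0.603)
= 3.943 × (0.8988 − 0.5309) + 2.633 × 0.5309 = 2.848 mg/L.
DO = 8.13 − 2.848 = 5.282 mg/L.

DO ≈ 5.28 mg/L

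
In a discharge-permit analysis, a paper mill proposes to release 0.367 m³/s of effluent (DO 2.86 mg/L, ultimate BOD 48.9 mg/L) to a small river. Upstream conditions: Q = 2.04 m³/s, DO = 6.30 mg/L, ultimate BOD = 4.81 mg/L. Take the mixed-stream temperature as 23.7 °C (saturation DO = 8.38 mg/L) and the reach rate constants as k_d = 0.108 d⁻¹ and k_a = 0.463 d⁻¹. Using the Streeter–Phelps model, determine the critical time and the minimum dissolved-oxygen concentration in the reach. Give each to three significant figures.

Mixed DO = (2.04×6.30 + 0.367×2.86)/(2.04+0.367) = 13.90/2.407 = 5.775 mg/L.
Mixed L₀ = (2.04×4.81 + 0.367×48.9)/(2.407) = 27.76/2.407 = 11.53 mg/L.
Initial deficit D₀ = C_s − DO₀ = 8.38 − 5.775 = 2.605 mg/L.
t_c = (1/0.3550) ln[(0.463/0.108)(1 − 2.605×0.3550/(0.108×11.53))] = 2.817 × ln(1.105) = 0.2802 d.
D_c = (0.108/0.463) × 11.53 × e^(−0.108×0.2802) = 0.2333 × 11.53 × 0.9702 = 2.610 mg/L.
Minimum DO = 8.38 − 2.610 = 5.770 mg/L.

t_c ≈ 0.280 d; minimum DO ≈ 5.77 mg/L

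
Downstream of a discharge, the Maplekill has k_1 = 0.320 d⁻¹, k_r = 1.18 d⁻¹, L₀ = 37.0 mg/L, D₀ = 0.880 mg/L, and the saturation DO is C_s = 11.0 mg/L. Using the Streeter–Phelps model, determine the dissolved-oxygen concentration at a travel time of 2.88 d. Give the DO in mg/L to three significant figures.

k_1 L₀/(k_r−k_1) = 0.320×37.0/(1.18−0.320) = 11.84/0.8600 = 13.77 mg/L.
e^(−k_1 t) = e^(−0.320×2.880) = 0.3979; e^(−k_r t) = e^(−1.18×2.880) = 0.03343.
D = 13.77 × (0.3979 − 0.03343) + 0.880 × 0.03343 = 5.018 + 0.02942 = 5.047 mg/L.
DO = C_s − D = 11.0 − 5.047 = 5.953 mg/L.

DO ≈ 5.95 mg/L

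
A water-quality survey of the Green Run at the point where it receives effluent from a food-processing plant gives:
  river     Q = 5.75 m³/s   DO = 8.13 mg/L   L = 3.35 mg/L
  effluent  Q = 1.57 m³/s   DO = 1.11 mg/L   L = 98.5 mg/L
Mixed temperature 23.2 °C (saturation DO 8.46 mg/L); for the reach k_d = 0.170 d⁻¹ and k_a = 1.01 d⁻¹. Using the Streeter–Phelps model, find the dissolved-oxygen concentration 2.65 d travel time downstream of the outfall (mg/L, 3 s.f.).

DO ≈ 5.60 mg/L

Mixed DO = (5.75×8.13 + 1.57×1.11)/(5.75+1.57) = 48.49/7.320 = 6.624 mg/L.
Mixed L₀ = (5.75×3.35 + 1.57×98.5)/(7.320) = 173.9/7.320 = 23.76 mg/L.
Initial deficit D₀ = C_s − DO₀ = 8.46 − 6.624 = 1.836 mg/L.
D(2.65) = [0.170×23.76/(1.01−0.170)](e^(−0.170×2.65) − e^(−1.01×2.65)) + 1.836 e^(−1.01×2.65)
= 4.808 × (0.6373 − 0.06880) + 1.836 × 0.06880 = 2.860 mg/L.
DO = 8.46 − 2.860 = 5.600 mg/L.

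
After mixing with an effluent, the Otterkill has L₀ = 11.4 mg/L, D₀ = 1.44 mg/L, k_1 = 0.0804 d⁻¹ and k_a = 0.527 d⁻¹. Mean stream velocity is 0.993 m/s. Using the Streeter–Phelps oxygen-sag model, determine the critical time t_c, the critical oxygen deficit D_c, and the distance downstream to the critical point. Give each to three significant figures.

At the critical point dD/dt = 0, so k_1 L₀ e^(−k_1 t) = k_a D. Substituting D(t) from the Streeter–Phelps equation and solving for t gives
t_c = ln[(k_a/k_1)(1 − D₀(k_a−k_1)/(k_1 L₀))] / (k_a−k_1).
Here k_a−k_1 = 0.4466 d⁻¹ and 1 − D₀(k_a−k_1)/(k_1 L₀) = 1 − 1.44×0.4466/(0.0804×11.4) = 0.2984, so
t_c = ln(6.555 × 0.2984) / 0.4466 = 0.6707 / 0.4466 = 1.502 d.
D_c = (k_1/k_a) L₀ e^(−k_1 t_c) = (0.0804/0.527) × 11.4 × e^(−0.0804×1.502) = 0.1526 × 11.4 × 0.8863 = 1.541 mg/L.
x_c = v t_c = 0.993 m/s × 1.502 d × 86400 s/d = 128800 m ≈ 129 km.

t_c ≈ 1.50 d; D_c ≈ 1.54 mg/L; x_c ≈ 129 km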